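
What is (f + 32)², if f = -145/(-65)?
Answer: 198025/169 ≈ 1171.7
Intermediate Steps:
f = 29/13 (f = -145*(-1/65) = 29/13 ≈ 2.2308)
(f + 32)² = (29/13 + 32)² = (445/13)² = 198025/169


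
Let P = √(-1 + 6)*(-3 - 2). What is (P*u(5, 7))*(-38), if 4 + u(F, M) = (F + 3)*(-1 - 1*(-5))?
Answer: 5320*√5 ≈ 11896.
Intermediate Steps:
P = -5*√5 (P = √5*(-5) = -5*√5 ≈ -11.180)
u(F, M) = 8 + 4*F (u(F, M) = -4 + (F + 3)*(-1 - 1*(-5)) = -4 + (3 + F)*(-1 + 5) = -4 + (3 + F)*4 = -4 + (12 + 4*F) = 8 + 4*F)
(P*u(5, 7))*(-38) = ((-5*√5)*(8 + 4*5))*(-38) = ((-5*√5)*(8 + 20))*(-38) = (-5*√5*28)*(-38) = -140*√5*(-38) = 5320*√5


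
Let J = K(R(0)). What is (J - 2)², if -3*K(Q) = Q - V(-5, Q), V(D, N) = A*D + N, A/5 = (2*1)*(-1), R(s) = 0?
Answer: 1936/9 ≈ 215.11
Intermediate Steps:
A = -10 (A = 5*((2*1)*(-1)) = 5*(2*(-1)) = 5*(-2) = -10)
V(D, N) = N - 10*D (V(D, N) = -10*D + N = N - 10*D)
K(Q) = 50/3 (K(Q) = -(Q - (Q - 10*(-5)))/3 = -(Q - (Q + 50))/3 = -(Q - (50 + Q))/3 = -(Q + (-50 - Q))/3 = -⅓*(-50) = 50/3)
J = 50/3 ≈ 16.667
(J - 2)² = (50/3 - 2)² = (44/3)² = 1936/9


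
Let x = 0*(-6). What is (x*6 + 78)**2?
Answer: 6084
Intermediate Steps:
x = 0
(x*6 + 78)**2 = (0*6 + 78)**2 = (0 + 78)**2 = 78**2 = 6084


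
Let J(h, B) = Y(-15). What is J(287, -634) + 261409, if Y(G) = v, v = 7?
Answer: 261416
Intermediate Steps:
Y(G) = 7
J(h, B) = 7
J(287, -634) + 261409 = 7 + 261409 = 261416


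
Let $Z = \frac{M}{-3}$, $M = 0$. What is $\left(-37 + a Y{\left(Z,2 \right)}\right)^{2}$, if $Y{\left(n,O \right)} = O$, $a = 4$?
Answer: $841$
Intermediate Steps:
$Z = 0$ ($Z = \frac{0}{-3} = 0 \left(- \frac{1}{3}\right) = 0$)
$\left(-37 + a Y{\left(Z,2 \right)}\right)^{2} = \left(-37 + 4 \cdot 2\right)^{2} = \left(-37 + 8\right)^{2} = \left(-29\right)^{2} = 841$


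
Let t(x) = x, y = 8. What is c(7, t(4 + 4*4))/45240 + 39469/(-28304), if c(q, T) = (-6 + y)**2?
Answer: -7695967/5519280 ≈ -1.3944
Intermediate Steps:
c(q, T) = 4 (c(q, T) = (-6 + 8)**2 = 2**2 = 4)
c(7, t(4 + 4*4))/45240 + 39469/(-28304) = 4/45240 + 39469/(-28304) = 4*(1/45240) + 39469*(-1/28304) = 1/11310 - 1361/976 = -7695967/5519280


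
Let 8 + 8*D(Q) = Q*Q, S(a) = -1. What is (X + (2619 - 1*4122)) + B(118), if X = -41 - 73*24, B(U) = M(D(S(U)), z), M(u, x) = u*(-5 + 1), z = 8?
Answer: -6585/2 ≈ -3292.5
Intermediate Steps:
D(Q) = -1 + Q²/8 (D(Q) = -1 + (Q*Q)/8 = -1 + Q²/8)
M(u, x) = -4*u (M(u, x) = u*(-4) = -4*u)
B(U) = 7/2 (B(U) = -4*(-1 + (⅛)*(-1)²) = -4*(-1 + (⅛)*1) = -4*(-1 + ⅛) = -4*(-7/8) = 7/2)
X = -1793 (X = -41 - 1752 = -1793)
(X + (2619 - 1*4122)) + B(118) = (-1793 + (2619 - 1*4122)) + 7/2 = (-1793 + (2619 - 4122)) + 7/2 = (-1793 - 1503) + 7/2 = -3296 + 7/2 = -6585/2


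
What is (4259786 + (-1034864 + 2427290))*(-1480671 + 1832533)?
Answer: 1988798618744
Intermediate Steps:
(4259786 + (-1034864 + 2427290))*(-1480671 + 1832533) = (4259786 + 1392426)*351862 = 5652212*351862 = 1988798618744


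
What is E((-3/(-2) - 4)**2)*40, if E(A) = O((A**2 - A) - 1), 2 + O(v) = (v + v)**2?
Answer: 1294765/8 ≈ 1.6185e+5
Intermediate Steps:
O(v) = -2 + 4*v**2 (O(v) = -2 + (v + v)**2 = -2 + (2*v)**2 = -2 + 4*v**2)
E(A) = -2 + 4*(-1 + A**2 - A)**2 (E(A) = -2 + 4*((A**2 - A) - 1)**2 = -2 + 4*(-1 + A**2 - A)**2)
E((-3/(-2) - 4)**2)*40 = (-2 + 4*(1 + (-3/(-2) - 4)**2 - ((-3/(-2) - 4)**2)**2)**2)*40 = (-2 + 4*(1 + (-3*(-1/2) - 4)**2 - ((-3*(-1/2) - 4)**2)**2)**2)*40 = (-2 + 4*(1 + (3/2 - 4)**2 - ((3/2 - 4)**2)**2)**2)*40 = (-2 + 4*(1 + (-5/2)**2 - ((-5/2)**2)**2)**2)*40 = (-2 + 4*(1 + 25/4 - (25/4)**2)**2)*40 = (-2 + 4*(1 + 25/4 - 1*625/16)**2)*40 = (-2 + 4*(1 + 25/4 - 625/16)**2)*40 = (-2 + 4*(-509/16)**2)*40 = (-2 + 4*(259081/256))*40 = (-2 + 259081/64)*40 = (258953/64)*40 = 1294765/8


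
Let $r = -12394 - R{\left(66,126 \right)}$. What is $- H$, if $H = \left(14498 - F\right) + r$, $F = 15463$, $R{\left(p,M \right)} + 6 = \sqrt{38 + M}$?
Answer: $13353 + 2 \sqrt{41} \approx 13366.0$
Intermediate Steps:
$R{\left(p,M \right)} = -6 + \sqrt{38 + M}$
$r = -12388 - 2 \sqrt{41}$ ($r = -12394 - \left(-6 + \sqrt{38 + 126}\right) = -12394 - \left(-6 + \sqrt{164}\right) = -12394 - \left(-6 + 2 \sqrt{41}\right) = -12394 + \left(6 - 2 \sqrt{41}\right) = -12388 - 2 \sqrt{41} \approx -12401.0$)
$H = -13353 - 2 \sqrt{41}$ ($H = \left(14498 - 15463\right) - \left(12388 + 2 \sqrt{41}\right) = -965 - \left(12388 + 2 \sqrt{41}\right) = -13353 - 2 \sqrt{41} \approx -13366.0$)
$- H = - (-13353 - 2 \sqrt{41}) = 13353 + 2 \sqrt{41}$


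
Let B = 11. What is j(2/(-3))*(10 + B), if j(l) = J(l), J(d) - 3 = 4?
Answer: 147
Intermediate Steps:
J(d) = 7 (J(d) = 3 + 4 = 7)
j(l) = 7
j(2/(-3))*(10 + B) = 7*(10 + 11) = 7*21 = 147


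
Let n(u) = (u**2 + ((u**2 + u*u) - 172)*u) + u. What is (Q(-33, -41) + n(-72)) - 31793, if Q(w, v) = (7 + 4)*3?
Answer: -760760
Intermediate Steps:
Q(w, v) = 33 (Q(w, v) = 11*3 = 33)
n(u) = u + u**2 + u*(-172 + 2*u**2) (n(u) = (u**2 + ((u**2 + u**2) - 172)*u) + u = (u**2 + (2*u**2 - 172)*u) + u = (u**2 + (-172 + 2*u**2)*u) + u = (u**2 + u*(-172 + 2*u**2)) + u = u + u**2 + u*(-172 + 2*u**2))
(Q(-33, -41) + n(-72)) - 31793 = (33 - 72*(-171 - 72 + 2*(-72)**2)) - 31793 = (33 - 72*(-171 - 72 + 2*5184)) - 31793 = (33 - 72*(-171 - 72 + 10368)) - 31793 = (33 - 72*10125) - 31793 = (33 - 729000) - 31793 = -728967 - 31793 = -760760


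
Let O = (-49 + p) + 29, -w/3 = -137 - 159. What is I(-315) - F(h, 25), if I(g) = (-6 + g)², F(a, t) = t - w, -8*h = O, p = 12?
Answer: 103904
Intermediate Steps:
w = 888 (w = -3*(-137 - 159) = -3*(-296) = 888)
O = -8 (O = (-49 + 12) + 29 = -37 + 29 = -8)
h = 1 (h = -⅛*(-8) = 1)
F(a, t) = -888 + t (F(a, t) = t - 1*888 = t - 888 = -888 + t)
I(-315) - F(h, 25) = (-6 - 315)² - (-888 + 25) = (-321)² - 1*(-863) = 103041 + 863 = 103904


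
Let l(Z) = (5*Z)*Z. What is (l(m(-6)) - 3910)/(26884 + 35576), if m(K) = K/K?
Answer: -781/12492 ≈ -0.062520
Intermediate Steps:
m(K) = 1
l(Z) = 5*Z²
(l(m(-6)) - 3910)/(26884 + 35576) = (5*1² - 3910)/(26884 + 35576) = (5*1 - 3910)/62460 = (5 - 3910)*(1/62460) = -3905*1/62460 = -781/12492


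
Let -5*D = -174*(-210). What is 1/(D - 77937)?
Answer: -1/85245 ≈ -1.1731e-5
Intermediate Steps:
D = -7308 (D = -(-174)*(-210)/5 = -1/5*36540 = -7308)
1/(D - 77937) = 1/(-7308 - 77937) = 1/(-85245) = -1/85245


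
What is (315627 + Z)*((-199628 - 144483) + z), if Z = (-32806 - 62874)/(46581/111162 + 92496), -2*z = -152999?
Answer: -578985261754047217771/6854724622 ≈ -8.4465e+10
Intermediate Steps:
z = 152999/2 (z = -½*(-152999) = 152999/2 ≈ 76500.)
Z = -3545326720/3427362311 (Z = -95680/(46581*(1/111162) + 92496) = -95680/(15527/37054 + 92496) = -95680/3427362311/37054 = -95680*37054/3427362311 = -3545326720/3427362311 ≈ -1.0344)
(315627 + Z)*((-199628 - 144483) + z) = (315627 - 3545326720/3427362311)*((-199628 - 144483) + 152999/2) = 1081764538807277*(-344111 + 152999/2)/3427362311 = (1081764538807277/3427362311)*(-535223/2) = -578985261754047217771/6854724622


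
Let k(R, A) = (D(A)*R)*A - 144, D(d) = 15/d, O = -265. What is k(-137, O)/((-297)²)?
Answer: -733/29403 ≈ -0.024929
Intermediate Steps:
k(R, A) = -144 + 15*R (k(R, A) = ((15/A)*R)*A - 144 = (15*R/A)*A - 144 = 15*R - 144 = -144 + 15*R)
k(-137, O)/((-297)²) = (-144 + 15*(-137))/((-297)²) = (-144 - 2055)/88209 = -2199*1/88209 = -733/29403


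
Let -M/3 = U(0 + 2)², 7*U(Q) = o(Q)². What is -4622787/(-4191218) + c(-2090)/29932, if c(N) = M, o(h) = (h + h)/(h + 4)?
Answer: 45765616140211/41493095920962 ≈ 1.1030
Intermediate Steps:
o(h) = 2*h/(4 + h) (o(h) = (2*h)/(4 + h) = 2*h/(4 + h))
U(Q) = 4*Q²/(7*(4 + Q)²) (U(Q) = (2*Q/(4 + Q))²/7 = (4*Q²/(4 + Q)²)/7 = 4*Q²/(7*(4 + Q)²))
M = -16/1323 (M = -3*16*(0 + 2)⁴/(49*(4 + (0 + 2))⁴) = -3*256/(49*(4 + 2)⁴) = -3*((4/7)*4/6²)² = -3*((4/7)*4*(1/36))² = -3*(4/63)² = -3*16/3969 = -16/1323 ≈ -0.012094)
c(N) = -16/1323
-4622787/(-4191218) + c(-2090)/29932 = -4622787/(-4191218) - 16/1323/29932 = -4622787*(-1/4191218) - 16/1323*1/29932 = 4622787/4191218 - 4/9900009 = 45765616140211/41493095920962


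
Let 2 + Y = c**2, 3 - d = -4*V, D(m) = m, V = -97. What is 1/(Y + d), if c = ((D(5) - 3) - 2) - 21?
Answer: 1/54 ≈ 0.018519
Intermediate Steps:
d = -385 (d = 3 - (-4)*(-97) = 3 - 1*388 = 3 - 388 = -385)
c = -21 (c = ((5 - 3) - 2) - 21 = (2 - 2) - 21 = 0 - 21 = -21)
Y = 439 (Y = -2 + (-21)**2 = -2 + 441 = 439)
1/(Y + d) = 1/(439 - 385) = 1/54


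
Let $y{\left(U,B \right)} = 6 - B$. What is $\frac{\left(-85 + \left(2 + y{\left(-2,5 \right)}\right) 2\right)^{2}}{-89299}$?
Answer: $- \frac{6241}{89299} \approx -0.069889$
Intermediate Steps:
$\frac{\left(-85 + \left(2 + y{\left(-2,5 \right)}\right) 2\right)^{2}}{-89299} = \frac{\left(-85 + \left(2 + \left(6 - 5\right)\right) 2\right)^{2}}{-89299} = \left(-85 + \left(2 + \left(6 - 5\right)\right) 2\right)^{2} \left(- \frac{1}{89299}\right) = \left(-85 + \left(2 + 1\right) 2\right)^{2} \left(- \frac{1}{89299}\right) = \left(-85 + 3 \cdot 2\right)^{2} \left(- \frac{1}{89299}\right) = \left(-85 + 6\right)^{2} \left(- \frac{1}{89299}\right) = \left(-79\right)^{2} \left(- \frac{1}{89299}\right) = 6241 \left(- \frac{1}{89299}\right) = - \frac{6241}{89299}$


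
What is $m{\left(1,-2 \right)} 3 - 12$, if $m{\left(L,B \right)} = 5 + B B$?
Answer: $15$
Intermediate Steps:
$m{\left(L,B \right)} = 5 + B^{2}$
$m{\left(1,-2 \right)} 3 - 12 = \left(5 + \left(-2\right)^{2}\right) 3 - 12 = \left(5 + 4\right) 3 - 12 = 9 \cdot 3 - 12 = 27 - 12 = 15$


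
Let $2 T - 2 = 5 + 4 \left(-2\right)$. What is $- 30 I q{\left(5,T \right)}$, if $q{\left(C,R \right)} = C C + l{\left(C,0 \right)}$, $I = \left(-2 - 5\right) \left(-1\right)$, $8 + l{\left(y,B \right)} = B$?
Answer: $-3570$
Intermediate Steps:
$l{\left(y,B \right)} = -8 + B$
$I = 7$ ($I = \left(-7\right) \left(-1\right) = 7$)
$T = - \frac{1}{2}$ ($T = 1 + \frac{5 + 4 \left(-2\right)}{2} = 1 + \frac{5 - 8}{2} = 1 + \frac{1}{2} \left(-3\right) = 1 - \frac{3}{2} = - \frac{1}{2} \approx -0.5$)
$q{\left(C,R \right)} = -8 + C^{2}$ ($q{\left(C,R \right)} = C C + \left(-8 + 0\right) = C^{2} - 8 = -8 + C^{2}$)
$- 30 I q{\left(5,T \right)} = \left(-30\right) 7 \left(-8 + 5^{2}\right) = - 210 \left(-8 + 25\right) = \left(-210\right) 17 = -3570$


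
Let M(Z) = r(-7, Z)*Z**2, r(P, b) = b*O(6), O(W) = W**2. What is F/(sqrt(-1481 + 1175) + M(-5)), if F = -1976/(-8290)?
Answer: -49400/932639093 - 494*I*sqrt(34)/13989586395 ≈ -5.2968e-5 - 2.059e-7*I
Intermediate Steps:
r(P, b) = 36*b (r(P, b) = b*6**2 = b*36 = 36*b)
M(Z) = 36*Z**3 (M(Z) = (36*Z)*Z**2 = 36*Z**3)
F = 988/4145 (F = -1976*(-1/8290) = 988/4145 ≈ 0.23836)
F/(sqrt(-1481 + 1175) + M(-5)) = 988/(4145*(sqrt(-1481 + 1175) + 36*(-5)**3)) = 988/(4145*(sqrt(-306) + 36*(-125))) = 988/(4145*(3*I*sqrt(34) - 4500)) = 988/(4145*(-4500 + 3*I*sqrt(34)))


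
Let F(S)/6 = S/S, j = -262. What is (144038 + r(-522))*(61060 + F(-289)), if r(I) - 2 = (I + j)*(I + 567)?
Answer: 6641538160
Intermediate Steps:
r(I) = 2 + (-262 + I)*(567 + I) (r(I) = 2 + (I - 262)*(I + 567) = 2 + (-262 + I)*(567 + I))
F(S) = 6 (F(S) = 6*(S/S) = 6*1 = 6)
(144038 + r(-522))*(61060 + F(-289)) = (144038 + (-148552 + (-522)**2 + 305*(-522)))*(61060 + 6) = (144038 + (-148552 + 272484 - 159210))*61066 = (144038 - 35278)*61066 = 108760*61066 = 6641538160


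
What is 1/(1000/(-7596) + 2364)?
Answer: 1899/4488986 ≈ 0.00042304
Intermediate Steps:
1/(1000/(-7596) + 2364) = 1/(1000*(-1/7596) + 2364) = 1/(-250/1899 + 2364) = 1/(4488986/1899) = 1899/4488986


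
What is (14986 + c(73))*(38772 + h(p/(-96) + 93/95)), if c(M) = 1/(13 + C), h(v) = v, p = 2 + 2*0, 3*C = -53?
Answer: 37093800556889/63840 ≈ 5.8104e+8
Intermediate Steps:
C = -53/3 (C = (1/3)*(-53) = -53/3 ≈ -17.667)
p = 2 (p = 2 + 0 = 2)
c(M) = -3/14 (c(M) = 1/(13 - 53/3) = 1/(-14/3) = -3/14)
(14986 + c(73))*(38772 + h(p/(-96) + 93/95)) = (14986 - 3/14)*(38772 + (2/(-96) + 93/95)) = 209801*(38772 + (2*(-1/96) + 93*(1/95)))/14 = 209801*(38772 + (-1/48 + 93/95))/14 = 209801*(38772 + 4369/4560)/14 = (209801/14)*(176804689/4560) = 37093800556889/63840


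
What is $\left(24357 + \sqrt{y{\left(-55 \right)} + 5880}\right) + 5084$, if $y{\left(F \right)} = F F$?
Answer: $29441 + \sqrt{8905} \approx 29535.0$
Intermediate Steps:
$y{\left(F \right)} = F^{2}$
$\left(24357 + \sqrt{y{\left(-55 \right)} + 5880}\right) + 5084 = \left(24357 + \sqrt{\left(-55\right)^{2} + 5880}\right) + 5084 = \left(24357 + \sqrt{3025 + 5880}\right) + 5084 = \left(24357 + \sqrt{8905}\right) + 5084 = 29441 + \sqrt{8905}$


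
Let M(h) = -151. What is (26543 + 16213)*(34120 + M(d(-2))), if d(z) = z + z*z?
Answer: 1452378564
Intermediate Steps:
d(z) = z + z²
(26543 + 16213)*(34120 + M(d(-2))) = (26543 + 16213)*(34120 - 151) = 42756*33969 = 1452378564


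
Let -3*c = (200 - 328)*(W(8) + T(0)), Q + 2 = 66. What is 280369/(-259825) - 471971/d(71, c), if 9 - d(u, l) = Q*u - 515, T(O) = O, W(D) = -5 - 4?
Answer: 24300556339/208899300 ≈ 116.33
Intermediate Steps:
Q = 64 (Q = -2 + 66 = 64)
W(D) = -9
c = -384 (c = -(200 - 328)*(-9 + 0)/3 = -(-128)*(-9)/3 = -⅓*1152 = -384)
d(u, l) = 524 - 64*u (d(u, l) = 9 - (64*u - 515) = 9 - (-515 + 64*u) = 9 + (515 - 64*u) = 524 - 64*u)
280369/(-259825) - 471971/d(71, c) = 280369/(-259825) - 471971/(524 - 64*71) = 280369*(-1/259825) - 471971/(524 - 4544) = -280369/259825 - 471971/(-4020) = -280369/259825 - 471971*(-1/4020) = -280369/259825 + 471971/4020 = 24300556339/208899300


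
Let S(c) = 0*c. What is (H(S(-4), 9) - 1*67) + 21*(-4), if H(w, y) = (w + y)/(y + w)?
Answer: -150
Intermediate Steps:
S(c) = 0
H(w, y) = 1 (H(w, y) = (w + y)/(w + y) = 1)
(H(S(-4), 9) - 1*67) + 21*(-4) = (1 - 1*67) + 21*(-4) = (1 - 67) - 84 = -66 - 84 = -150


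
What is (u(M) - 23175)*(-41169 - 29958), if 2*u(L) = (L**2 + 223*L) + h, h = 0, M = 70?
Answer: 918960840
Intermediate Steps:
u(L) = L**2/2 + 223*L/2 (u(L) = ((L**2 + 223*L) + 0)/2 = (L**2 + 223*L)/2 = L**2/2 + 223*L/2)
(u(M) - 23175)*(-41169 - 29958) = ((1/2)*70*(223 + 70) - 23175)*(-41169 - 29958) = ((1/2)*70*293 - 23175)*(-71127) = (10255 - 23175)*(-71127) = -12920*(-71127) = 918960840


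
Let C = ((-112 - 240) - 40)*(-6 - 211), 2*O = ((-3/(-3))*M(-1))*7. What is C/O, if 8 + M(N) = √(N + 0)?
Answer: -194432/65 - 24304*I/65 ≈ -2991.3 - 373.91*I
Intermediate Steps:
M(N) = -8 + √N (M(N) = -8 + √(N + 0) = -8 + √N)
O = -28 + 7*I/2 (O = (((-3/(-3))*(-8 + √(-1)))*7)/2 = (((-3*(-⅓))*(-8 + I))*7)/2 = ((1*(-8 + I))*7)/2 = ((-8 + I)*7)/2 = (-56 + 7*I)/2 = -28 + 7*I/2 ≈ -28.0 + 3.5*I)
C = 85064 (C = (-352 - 40)*(-217) = -392*(-217) = 85064)
C/O = 85064/(-28 + 7*I/2) = 85064*(4*(-28 - 7*I/2)/3185) = 6944*(-28 - 7*I/2)/65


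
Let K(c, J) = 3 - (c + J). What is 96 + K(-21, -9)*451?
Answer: 14979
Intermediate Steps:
K(c, J) = 3 - J - c (K(c, J) = 3 - (J + c) = 3 + (-J - c) = 3 - J - c)
96 + K(-21, -9)*451 = 96 + (3 - 1*(-9) - 1*(-21))*451 = 96 + (3 + 9 + 21)*451 = 96 + 33*451 = 96 + 14883 = 14979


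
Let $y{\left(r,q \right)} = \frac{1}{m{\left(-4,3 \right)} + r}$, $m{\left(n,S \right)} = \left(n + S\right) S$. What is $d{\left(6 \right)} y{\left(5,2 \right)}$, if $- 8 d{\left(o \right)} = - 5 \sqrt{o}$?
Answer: $\frac{5 \sqrt{6}}{16} \approx 0.76547$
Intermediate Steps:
$d{\left(o \right)} = \frac{5 \sqrt{o}}{8}$ ($d{\left(o \right)} = - \frac{\left(-5\right) \sqrt{o}}{8} = \frac{5 \sqrt{o}}{8}$)
$m{\left(n,S \right)} = S \left(S + n\right)$ ($m{\left(n,S \right)} = \left(S + n\right) S = S \left(S + n\right)$)
$y{\left(r,q \right)} = \frac{1}{-3 + r}$ ($y{\left(r,q \right)} = \frac{1}{3 \left(3 - 4\right) + r} = \frac{1}{3 \left(-1\right) + r} = \frac{1}{-3 + r}$)
$d{\left(6 \right)} y{\left(5,2 \right)} = \frac{\frac{5}{8} \sqrt{6}}{-3 + 5} = \frac{\frac{5}{8} \sqrt{6}}{2} = \frac{5 \sqrt{6}}{8} \cdot \frac{1}{2} = \frac{5 \sqrt{6}}{16}$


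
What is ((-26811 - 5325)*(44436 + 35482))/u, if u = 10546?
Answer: -1284122424/5273 ≈ -2.4353e+5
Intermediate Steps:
((-26811 - 5325)*(44436 + 35482))/u = ((-26811 - 5325)*(44436 + 35482))/10546 = -32136*79918*(1/10546) = -2568244848*1/10546 = -1284122424/5273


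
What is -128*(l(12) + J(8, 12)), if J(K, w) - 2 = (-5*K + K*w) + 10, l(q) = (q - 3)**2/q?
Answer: -9568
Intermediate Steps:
l(q) = (-3 + q)**2/q
J(K, w) = 12 - 5*K + K*w (J(K, w) = 2 + ((-5*K + K*w) + 10) = 2 + (10 - 5*K + K*w) = 12 - 5*K + K*w)
-128*(l(12) + J(8, 12)) = -128*((-3 + 12)**2/12 + (12 - 5*8 + 8*12)) = -128*((1/12)*9**2 + (12 - 40 + 96)) = -128*((1/12)*81 + 68) = -128*(27/4 + 68) = -128*299/4 = -9568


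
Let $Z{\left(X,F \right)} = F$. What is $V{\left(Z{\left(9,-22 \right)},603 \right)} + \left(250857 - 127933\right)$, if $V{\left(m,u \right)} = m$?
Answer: $122902$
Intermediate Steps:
$V{\left(Z{\left(9,-22 \right)},603 \right)} + \left(250857 - 127933\right) = -22 + \left(250857 - 127933\right) = -22 + 122924 = 122902$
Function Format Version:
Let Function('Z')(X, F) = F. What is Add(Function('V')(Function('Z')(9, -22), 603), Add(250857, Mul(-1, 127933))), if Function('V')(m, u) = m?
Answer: 122902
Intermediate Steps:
Add(Function('V')(Function('Z')(9, -22), 603), Add(250857, Mul(-1, 127933))) = Add(-22, Add(250857, Mul(-1, 127933))) = Add(-22, Add(250857, -127933)) = Add(-22, 122924) = 122902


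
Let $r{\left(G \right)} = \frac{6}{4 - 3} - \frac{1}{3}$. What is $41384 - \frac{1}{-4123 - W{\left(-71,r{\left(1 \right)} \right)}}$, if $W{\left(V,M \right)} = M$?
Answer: $\frac{512582227}{12386} \approx 41384.0$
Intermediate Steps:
$r{\left(G \right)} = \frac{17}{3}$ ($r{\left(G \right)} = \frac{6}{4 - 3} - \frac{1}{3} = \frac{6}{1} - \frac{1}{3} = 6 \cdot 1 - \frac{1}{3} = 6 - \frac{1}{3} = \frac{17}{3}$)
$41384 - \frac{1}{-4123 - W{\left(-71,r{\left(1 \right)} \right)}} = 41384 - \frac{1}{-4123 - \frac{17}{3}} = 41384 - \frac{1}{- \frac{12386}{3}} = 41384 - - \frac{3}{12386} = 41384 + \frac{3}{12386} = \frac{512582227}{12386}$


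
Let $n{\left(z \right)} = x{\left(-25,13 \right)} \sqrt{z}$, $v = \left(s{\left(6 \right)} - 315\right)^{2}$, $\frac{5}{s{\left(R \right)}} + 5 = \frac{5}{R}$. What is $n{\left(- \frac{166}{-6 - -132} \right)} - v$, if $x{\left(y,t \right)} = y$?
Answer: $- \frac{2499561}{25} - \frac{25 i \sqrt{581}}{21} \approx -99983.0 - 28.695 i$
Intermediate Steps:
$s{\left(R \right)} = \frac{5}{-5 + \frac{5}{R}}$
$v = \frac{2499561}{25}$ ($v = \left(\left(-1\right) 6 \frac{1}{-1 + 6} - 315\right)^{2} = \left(\left(-1\right) 6 \cdot \frac{1}{5} - 315\right)^{2} = \left(- \frac{6}{5} - 315\right)^{2} = \left(- \frac{1581}{5}\right)^{2} = \frac{2499561}{25} \approx 99983.0$)
$n{\left(z \right)} = - 25 \sqrt{z}$
$n{\left(- \frac{166}{-6 - -132} \right)} - v = - 25 \sqrt{- \frac{166}{-6 - -132}} - \frac{2499561}{25} = - 25 \sqrt{- \frac{166}{-6 + 132}} - \frac{2499561}{25} = - 25 \sqrt{- \frac{166}{126}} - \frac{2499561}{25} = - 25 \sqrt{\left(-166\right) \frac{1}{126}} - \frac{2499561}{25} = - 25 \sqrt{- \frac{83}{63}} - \frac{2499561}{25} = - 25 \frac{i \sqrt{581}}{21} - \frac{2499561}{25} = - \frac{25 i \sqrt{581}}{21} - \frac{2499561}{25} = - \frac{2499561}{25} - \frac{25 i \sqrt{581}}{21}$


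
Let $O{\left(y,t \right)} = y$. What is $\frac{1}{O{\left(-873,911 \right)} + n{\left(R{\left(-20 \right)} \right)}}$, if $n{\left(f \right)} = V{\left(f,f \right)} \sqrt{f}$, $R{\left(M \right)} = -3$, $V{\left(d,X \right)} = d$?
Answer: $\frac{i}{3 \left(\sqrt{3} - 291 i\right)} \approx -0.0011454 + 6.8177 \cdot 10^{-6} i$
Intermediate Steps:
$n{\left(f \right)} = f^{\frac{3}{2}}$ ($n{\left(f \right)} = f \sqrt{f} = f^{\frac{3}{2}}$)
$\frac{1}{O{\left(-873,911 \right)} + n{\left(R{\left(-20 \right)} \right)}} = \frac{1}{-873 + \left(-3\right)^{\frac{3}{2}}} = \frac{1}{-873 - 3 i \sqrt{3}}$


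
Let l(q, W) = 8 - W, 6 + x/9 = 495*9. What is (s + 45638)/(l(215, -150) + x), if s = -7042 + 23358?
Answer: 61954/40199 ≈ 1.5412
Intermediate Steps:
x = 40041 (x = -54 + 9*(495*9) = -54 + 9*4455 = -54 + 40095 = 40041)
s = 16316
(s + 45638)/(l(215, -150) + x) = (16316 + 45638)/((8 - 1*(-150)) + 40041) = 61954/((8 + 150) + 40041) = 61954/(158 + 40041) = 61954/40199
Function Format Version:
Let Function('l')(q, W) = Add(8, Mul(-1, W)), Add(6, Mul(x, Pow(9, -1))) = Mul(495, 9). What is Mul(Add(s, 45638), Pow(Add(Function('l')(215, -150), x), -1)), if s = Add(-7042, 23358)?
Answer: Rational(61954, 40199) ≈ 1.5412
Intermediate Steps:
x = 40041 (x = Add(-54, Mul(9, Mul(495, 9))) = Add(-54, Mul(9, 4455)) = Add(-54, 40095) = 40041)
s = 16316
Mul(Add(s, 45638), Pow(Add(Function('l')(215, -150), x), -1)) = Mul(Add(16316, 45638), Pow(Add(Add(8, Mul(-1, -150)), 40041), -1)) = Mul(61954, Pow(Add(Add(8, 150), 40041), -1)) = Mul(61954, Pow(Add(158, 40041), -1)) = Mul(61954, Pow(40199, -1)) = Mul(61954, Rational(1, 40199)) = Rational(61954, 40199)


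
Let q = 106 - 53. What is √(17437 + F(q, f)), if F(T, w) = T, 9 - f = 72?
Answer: √17490 ≈ 132.25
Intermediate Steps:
q = 53
f = -63 (f = 9 - 1*72 = 9 - 72 = -63)
√(17437 + F(q, f)) = √(17437 + 53) = √17490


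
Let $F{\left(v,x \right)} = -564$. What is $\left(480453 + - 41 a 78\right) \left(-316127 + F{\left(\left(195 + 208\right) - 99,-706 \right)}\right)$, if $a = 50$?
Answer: $-101516250123$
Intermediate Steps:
$\left(480453 + - 41 a 78\right) \left(-316127 + F{\left(\left(195 + 208\right) - 99,-706 \right)}\right) = \left(480453 + \left(-41\right) 50 \cdot 78\right) \left(-316127 - 564\right) = \left(480453 - 159900\right) \left(-316691\right) = 320553 \left(-316691\right) = -101516250123$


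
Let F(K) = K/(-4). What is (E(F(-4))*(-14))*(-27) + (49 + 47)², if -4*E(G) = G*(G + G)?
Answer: 9027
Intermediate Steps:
F(K) = -K/4 (F(K) = K*(-¼) = -K/4)
E(G) = -G²/2 (E(G) = -G*(G + G)/4 = -G*2*G/4 = -G²/2)
(E(F(-4))*(-14))*(-27) + (49 + 47)² = (-(-¼*(-4))²/2*(-14))*(-27) + (49 + 47)² = (-½*1²*(-14))*(-27) + 96² = (-½*1*(-14))*(-27) + 9216 = -½*(-14)*(-27) + 9216 = 7*(-27) + 9216 = -189 + 9216 = 9027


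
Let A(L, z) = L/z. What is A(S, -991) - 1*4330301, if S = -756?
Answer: -4291327535/991 ≈ -4.3303e+6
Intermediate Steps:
A(S, -991) - 1*4330301 = -756/(-991) - 1*4330301 = -756*(-1/991) - 4330301 = 756/991 - 4330301 = -4291327535/991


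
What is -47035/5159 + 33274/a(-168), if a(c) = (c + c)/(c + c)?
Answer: 171613531/5159 ≈ 33265.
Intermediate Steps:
a(c) = 1 (a(c) = (2*c)/((2*c)) = (2*c)*(1/(2*c)) = 1)
-47035/5159 + 33274/a(-168) = -47035/5159 + 33274/1 = -47035*1/5159 + 33274*1 = -47035/5159 + 33274 = 171613531/5159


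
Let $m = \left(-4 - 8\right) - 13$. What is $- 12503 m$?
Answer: $312575$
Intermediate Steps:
$m = -25$ ($m = -12 - 13 = -25$)
$- 12503 m = \left(-12503\right) \left(-25\right) = 312575$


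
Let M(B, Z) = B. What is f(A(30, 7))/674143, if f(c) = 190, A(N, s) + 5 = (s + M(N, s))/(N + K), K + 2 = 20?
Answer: 190/674143 ≈ 0.00028184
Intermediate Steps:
K = 18 (K = -2 + 20 = 18)
A(N, s) = -5 + (N + s)/(18 + N) (A(N, s) = -5 + (s + N)/(N + 18) = -5 + (N + s)/(18 + N))
f(A(30, 7))/674143 = 190/674143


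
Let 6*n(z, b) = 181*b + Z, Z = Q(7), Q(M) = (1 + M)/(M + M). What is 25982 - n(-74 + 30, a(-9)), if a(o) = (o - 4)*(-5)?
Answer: 336295/14 ≈ 24021.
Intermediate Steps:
Q(M) = (1 + M)/(2*M) (Q(M) = (1 + M)/((2*M)) = (1 + M)*(1/(2*M)) = (1 + M)/(2*M))
Z = 4/7 (Z = (½)*(1 + 7)/7 = (½)*(⅐)*8 = 4/7 ≈ 0.57143)
a(o) = 20 - 5*o (a(o) = (-4 + o)*(-5) = 20 - 5*o)
n(z, b) = 2/21 + 181*b/6 (n(z, b) = (181*b + 4/7)/6 = (4/7 + 181*b)/6 = 2/21 + 181*b/6)
25982 - n(-74 + 30, a(-9)) = 25982 - (2/21 + 181*(20 - 5*(-9))/6) = 25982 - (2/21 + 181*(20 + 45)/6) = 25982 - (2/21 + (181/6)*65) = 25982 - (2/21 + 11765/6) = 25982 - 1*27453/14 = 25982 - 27453/14 = 336295/14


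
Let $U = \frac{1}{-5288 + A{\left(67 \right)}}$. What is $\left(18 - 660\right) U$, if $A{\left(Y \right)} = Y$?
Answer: $\frac{642}{5221} \approx 0.12296$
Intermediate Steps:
$U = - \frac{1}{5221}$ ($U = \frac{1}{-5288 + 67} = \frac{1}{-5221} = - \frac{1}{5221} \approx -0.00019153$)
$\left(18 - 660\right) U = \left(18 - 660\right) \left(- \frac{1}{5221}\right) = \left(-642\right) \left(- \frac{1}{5221}\right) = \frac{642}{5221}$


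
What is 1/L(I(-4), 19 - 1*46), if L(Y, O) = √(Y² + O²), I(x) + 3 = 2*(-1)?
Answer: √754/754 ≈ 0.036418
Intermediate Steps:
I(x) = -5 (I(x) = -3 + 2*(-1) = -3 - 2 = -5)
L(Y, O) = √(O² + Y²)
1/L(I(-4), 19 - 1*46) = 1/(√((19 - 1*46)² + (-5)²)) = 1/(√((19 - 46)² + 25)) = 1/(√((-27)² + 25)) = 1/(√(729 + 25)) = 1/(√754) = √754/754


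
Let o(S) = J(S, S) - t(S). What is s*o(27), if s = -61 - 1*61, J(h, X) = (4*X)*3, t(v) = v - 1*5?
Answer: -36844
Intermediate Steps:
t(v) = -5 + v (t(v) = v - 5 = -5 + v)
J(h, X) = 12*X
s = -122 (s = -61 - 61 = -122)
o(S) = 5 + 11*S (o(S) = 12*S - (-5 + S) = 12*S + (5 - S) = 5 + 11*S)
s*o(27) = -122*(5 + 11*27) = -122*(5 + 297) = -122*302 = -36844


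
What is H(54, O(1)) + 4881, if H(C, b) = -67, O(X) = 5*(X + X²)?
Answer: 4814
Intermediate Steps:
O(X) = 5*X + 5*X²
H(54, O(1)) + 4881 = -67 + 4881 = 4814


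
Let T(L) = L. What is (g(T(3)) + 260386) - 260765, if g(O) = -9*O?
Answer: -406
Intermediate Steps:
(g(T(3)) + 260386) - 260765 = (-9*3 + 260386) - 260765 = (-27 + 260386) - 260765 = 260359 - 260765 = -406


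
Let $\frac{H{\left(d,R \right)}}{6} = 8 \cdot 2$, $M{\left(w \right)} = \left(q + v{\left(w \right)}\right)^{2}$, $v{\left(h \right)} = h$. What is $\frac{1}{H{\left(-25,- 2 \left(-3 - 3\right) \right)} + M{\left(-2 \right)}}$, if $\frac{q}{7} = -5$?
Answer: $\frac{1}{1465} \approx 0.00068259$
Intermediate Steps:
$q = -35$ ($q = 7 \left(-5\right) = -35$)
$M{\left(w \right)} = \left(-35 + w\right)^{2}$
$H{\left(d,R \right)} = 96$ ($H{\left(d,R \right)} = 6 \cdot 8 \cdot 2 = 6 \cdot 16 = 96$)
$\frac{1}{H{\left(-25,- 2 \left(-3 - 3\right) \right)} + M{\left(-2 \right)}} = \frac{1}{96 + \left(-35 - 2\right)^{2}} = \frac{1}{96 + \left(-37\right)^{2}} = \frac{1}{96 + 1369} = \frac{1}{1465}$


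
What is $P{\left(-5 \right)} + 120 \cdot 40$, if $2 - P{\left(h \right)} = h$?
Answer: $4807$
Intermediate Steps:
$P{\left(h \right)} = 2 - h$
$P{\left(-5 \right)} + 120 \cdot 40 = \left(2 - -5\right) + 120 \cdot 40 = \left(2 + 5\right) + 4800 = 7 + 4800 = 4807$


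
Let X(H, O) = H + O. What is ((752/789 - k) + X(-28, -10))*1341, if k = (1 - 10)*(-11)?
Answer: -47981427/263 ≈ -1.8244e+5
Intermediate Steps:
k = 99 (k = -9*(-11) = 99)
((752/789 - k) + X(-28, -10))*1341 = ((752/789 - 1*99) + (-28 - 10))*1341 = ((752*(1/789) - 99) - 38)*1341 = ((752/789 - 99) - 38)*1341 = (-77359/789 - 38)*1341 = -107341/789*1341 = -47981427/263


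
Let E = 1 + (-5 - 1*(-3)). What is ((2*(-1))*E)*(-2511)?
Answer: -5022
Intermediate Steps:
E = -1 (E = 1 + (-5 + 3) = 1 - 2 = -1)
((2*(-1))*E)*(-2511) = ((2*(-1))*(-1))*(-2511) = -2*(-1)*(-2511) = 2*(-2511) = -5022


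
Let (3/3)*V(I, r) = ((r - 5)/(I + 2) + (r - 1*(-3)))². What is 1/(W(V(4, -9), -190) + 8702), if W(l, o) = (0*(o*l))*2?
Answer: 1/8702 ≈ 0.00011492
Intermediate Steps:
V(I, r) = (3 + r + (-5 + r)/(2 + I))² (V(I, r) = ((r - 5)/(I + 2) + (r - 1*(-3)))² = ((-5 + r)/(2 + I) + (r + 3))² = ((-5 + r)/(2 + I) + (3 + r))² = (3 + r + (-5 + r)/(2 + I))²)
W(l, o) = 0 (W(l, o) = (0*(l*o))*2 = 0*2 = 0)
1/(W(V(4, -9), -190) + 8702) = 1/(0 + 8702) = 1/8702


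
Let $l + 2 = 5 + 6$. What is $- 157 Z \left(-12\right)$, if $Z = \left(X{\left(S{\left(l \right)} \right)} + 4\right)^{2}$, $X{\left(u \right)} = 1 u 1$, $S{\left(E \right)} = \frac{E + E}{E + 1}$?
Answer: $\frac{1584444}{25} \approx 63378.0$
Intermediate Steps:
$l = 9$ ($l = -2 + \left(5 + 6\right) = -2 + 11 = 9$)
$S{\left(E \right)} = \frac{2 E}{1 + E}$
$X{\left(u \right)} = u$ ($X{\left(u \right)} = u 1 = u$)
$Z = \frac{841}{25}$ ($Z = \left(2 \cdot 9 \frac{1}{1 + 9} + 4\right)^{2} = \left(2 \cdot 9 \cdot \frac{1}{10} + 4\right)^{2} = \left(\frac{9}{5} + 4\right)^{2} = \left(\frac{29}{5}\right)^{2} = \frac{841}{25} \approx 33.64$)
$- 157 Z \left(-12\right) = \left(-157\right) \frac{841}{25} \left(-12\right) = \left(- \frac{132037}{25}\right) \left(-12\right) = \frac{1584444}{25}$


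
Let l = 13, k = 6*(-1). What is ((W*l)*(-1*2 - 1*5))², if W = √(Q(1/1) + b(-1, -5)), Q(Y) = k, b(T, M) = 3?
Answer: -24843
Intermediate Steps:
k = -6
Q(Y) = -6
W = I*√3 (W = √(-6 + 3) = √(-3) = I*√3 ≈ 1.732*I)
((W*l)*(-1*2 - 1*5))² = (((I*√3)*13)*(-1*2 - 1*5))² = ((13*I*√3)*(-2 - 5))² = ((13*I*√3)*(-7))² = (-91*I*√3)² = -24843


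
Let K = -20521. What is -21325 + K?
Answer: -41846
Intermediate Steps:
-21325 + K = -21325 - 20521 = -41846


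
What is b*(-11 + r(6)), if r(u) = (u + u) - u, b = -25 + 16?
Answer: 45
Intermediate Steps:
b = -9
r(u) = u (r(u) = 2*u - u = u)
b*(-11 + r(6)) = -9*(-11 + 6) = -9*(-5) = 45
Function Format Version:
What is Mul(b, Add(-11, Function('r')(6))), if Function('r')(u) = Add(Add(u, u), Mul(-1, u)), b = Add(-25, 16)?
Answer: 45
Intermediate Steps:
b = -9
Function('r')(u) = u (Function('r')(u) = Add(Mul(2, u), Mul(-1, u)) = u)
Mul(b, Add(-11, Function('r')(6))) = Mul(-9, Add(-11, 6)) = Mul(-9, -5) = 45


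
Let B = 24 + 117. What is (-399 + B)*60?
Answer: -15480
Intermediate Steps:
B = 141
(-399 + B)*60 = (-399 + 141)*60 = -258*60 = -15480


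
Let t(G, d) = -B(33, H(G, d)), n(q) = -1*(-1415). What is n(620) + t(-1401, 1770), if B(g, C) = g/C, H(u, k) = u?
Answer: 660816/467 ≈ 1415.0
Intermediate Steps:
n(q) = 1415
t(G, d) = -33/G
n(620) + t(-1401, 1770) = 1415 - 33/(-1401) = 1415 - 33*(-1/1401) = 1415 + 11/467 = 660816/467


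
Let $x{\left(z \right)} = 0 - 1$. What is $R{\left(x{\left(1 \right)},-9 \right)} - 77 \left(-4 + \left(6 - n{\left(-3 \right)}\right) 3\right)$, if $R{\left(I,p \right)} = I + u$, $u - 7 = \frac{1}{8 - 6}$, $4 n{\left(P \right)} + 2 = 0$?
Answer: $-1187$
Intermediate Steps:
$n{\left(P \right)} = - \frac{1}{2}$ ($n{\left(P \right)} = - \frac{1}{2} + \frac{1}{4} \cdot 0 = - \frac{1}{2} + 0 = - \frac{1}{2}$)
$x{\left(z \right)} = -1$
$u = \frac{15}{2}$ ($u = 7 + \frac{1}{8 - 6} = 7 + \frac{1}{2} = \frac{15}{2} \approx 7.5$)
$R{\left(I,p \right)} = \frac{15}{2} + I$ ($R{\left(I,p \right)} = I + \frac{15}{2} = \frac{15}{2} + I$)
$R{\left(x{\left(1 \right)},-9 \right)} - 77 \left(-4 + \left(6 - n{\left(-3 \right)}\right) 3\right) = \left(\frac{15}{2} - 1\right) - 77 \left(-4 + \left(6 - - \frac{1}{2}\right) 3\right) = \frac{13}{2} - 77 \left(-4 + \left(6 + \frac{1}{2}\right) 3\right) = \frac{13}{2} - 77 \left(-4 + \frac{13}{2} \cdot 3\right) = \frac{13}{2} - 77 \left(-4 + \frac{39}{2}\right) = \frac{13}{2} - \frac{2387}{2} = -1187$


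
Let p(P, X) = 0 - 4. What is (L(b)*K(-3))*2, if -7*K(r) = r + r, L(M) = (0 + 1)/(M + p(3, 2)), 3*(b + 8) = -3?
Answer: -12/91 ≈ -0.13187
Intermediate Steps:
p(P, X) = -4
b = -9 (b = -8 + (⅓)*(-3) = -8 - 1 = -9)
L(M) = 1/(-4 + M) (L(M) = (0 + 1)/(M - 4) = 1/(-4 + M))
K(r) = -2*r/7 (K(r) = -(r + r)/7 = -2*r/7)
(L(b)*K(-3))*2 = ((-2/7*(-3))/(-4 - 9))*2 = ((6/7)/(-13))*2 = -1/13*6/7*2 = -6/91*2 = -12/91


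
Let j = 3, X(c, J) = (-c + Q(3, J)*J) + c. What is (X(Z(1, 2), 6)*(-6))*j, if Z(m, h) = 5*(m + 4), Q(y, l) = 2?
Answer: -216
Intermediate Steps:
Z(m, h) = 20 + 5*m (Z(m, h) = 5*(4 + m) = 20 + 5*m)
X(c, J) = 2*J (X(c, J) = (-c + 2*J) + c = 2*J)
(X(Z(1, 2), 6)*(-6))*j = ((2*6)*(-6))*3 = (12*(-6))*3 = -72*3 = -216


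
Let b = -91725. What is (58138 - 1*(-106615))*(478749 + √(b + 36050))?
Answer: 78875333997 + 823765*I*√2227 ≈ 7.8875e+10 + 3.8874e+7*I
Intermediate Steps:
(58138 - 1*(-106615))*(478749 + √(b + 36050)) = (58138 - 1*(-106615))*(478749 + √(-91725 + 36050)) = (58138 + 106615)*(478749 + √(-55675)) = 164753*(478749 + 5*I*√2227) = 78875333997 + 823765*I*√2227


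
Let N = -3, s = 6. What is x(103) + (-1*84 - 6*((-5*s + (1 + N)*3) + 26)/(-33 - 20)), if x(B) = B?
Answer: 947/53 ≈ 17.868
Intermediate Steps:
x(103) + (-1*84 - 6*((-5*s + (1 + N)*3) + 26)/(-33 - 20)) = 103 + (-1*84 - 6*((-5*6 + (1 - 3)*3) + 26)/(-33 - 20)) = 103 + (-84 - 6*((-30 - 2*3) + 26)/(-53)) = 103 + (-84 - 6*((-30 - 6) + 26)*(-1)/53) = 103 + (-84 - 6*(-36 + 26)*(-1)/53) = 103 + (-84 - (-60)*(-1)/53) = 103 + (-84 - 6*10/53) = 103 + (-84 - 60/53) = 103 - 4512/53 = 947/53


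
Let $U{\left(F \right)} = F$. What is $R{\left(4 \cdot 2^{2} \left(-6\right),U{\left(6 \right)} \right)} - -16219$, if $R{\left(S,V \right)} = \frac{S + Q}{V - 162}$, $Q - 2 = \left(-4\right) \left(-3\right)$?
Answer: $\frac{1265123}{78} \approx 16220.0$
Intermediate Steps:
$Q = 14$ ($Q = 2 - -12 = 2 + 12 = 14$)
$R{\left(S,V \right)} = \frac{14 + S}{-162 + V}$ ($R{\left(S,V \right)} = \frac{S + 14}{V - 162} = \frac{14 + S}{-162 + V}$)
$R{\left(4 \cdot 2^{2} \left(-6\right),U{\left(6 \right)} \right)} - -16219 = \frac{14 + 4 \cdot 2^{2} \left(-6\right)}{-162 + 6} - -16219 = \frac{14 + 4 \cdot 4 \left(-6\right)}{-156} + 16219 = - \frac{14 + 16 \left(-6\right)}{156} + 16219 = - \frac{14 - 96}{156} + 16219 = \left(- \frac{1}{156}\right) \left(-82\right) + 16219 = \frac{41}{78} + 16219 = \frac{1265123}{78}$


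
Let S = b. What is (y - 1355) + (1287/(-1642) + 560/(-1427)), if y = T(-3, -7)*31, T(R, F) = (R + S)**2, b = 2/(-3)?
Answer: -19810228117/21088206 ≈ -939.40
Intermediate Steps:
b = -2/3 (b = 2*(-1/3) = -2/3 ≈ -0.66667)
S = -2/3 ≈ -0.66667
T(R, F) = (-2/3 + R)**2 (T(R, F) = (R - 2/3)**2 = (-2/3 + R)**2)
y = 3751/9 (y = ((-2 + 3*(-3))**2/9)*31 = ((-2 - 9)**2/9)*31 = ((1/9)*(-11)**2)*31 = ((1/9)*121)*31 = (121/9)*31 = 3751/9 ≈ 416.78)
(y - 1355) + (1287/(-1642) + 560/(-1427)) = (3751/9 - 1355) + (1287/(-1642) + 560/(-1427)) = -8444/9 + (1287*(-1/1642) + 560*(-1/1427)) = -8444/9 + (-1287/1642 - 560/1427) = -8444/9 - 2756069/2343134 = -19810228117/21088206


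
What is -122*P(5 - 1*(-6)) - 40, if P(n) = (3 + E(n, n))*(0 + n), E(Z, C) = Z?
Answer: -18828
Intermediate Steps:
P(n) = n*(3 + n) (P(n) = (3 + n)*(0 + n) = (3 + n)*n = n*(3 + n))
-122*P(5 - 1*(-6)) - 40 = -122*(5 - 1*(-6))*(3 + (5 - 1*(-6))) - 40 = -122*(5 + 6)*(3 + (5 + 6)) - 40 = -1342*(3 + 11) - 40 = -1342*14 - 40 = -122*154 - 40 = -18788 - 40 = -18828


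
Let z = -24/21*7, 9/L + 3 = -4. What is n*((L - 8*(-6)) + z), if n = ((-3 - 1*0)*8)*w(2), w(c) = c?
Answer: -13008/7 ≈ -1858.3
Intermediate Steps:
L = -9/7 (L = 9/(-3 - 4) = 9/(-7) = 9*(-1/7) = -9/7 ≈ -1.2857)
z = -8 (z = -24*1/21*7 = -8/7*7 = -8)
n = -48 (n = ((-3 - 1*0)*8)*2 = ((-3 + 0)*8)*2 = -3*8*2 = -24*2 = -48)
n*((L - 8*(-6)) + z) = -48*((-9/7 - 8*(-6)) - 8) = -48*((-9/7 + 48) - 8) = -48*(327/7 - 8) = -48*271/7 = -13008/7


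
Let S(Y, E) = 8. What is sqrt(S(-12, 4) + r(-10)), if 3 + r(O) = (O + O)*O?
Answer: sqrt(205) ≈ 14.318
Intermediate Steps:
r(O) = -3 + 2*O**2 (r(O) = -3 + (O + O)*O = -3 + (2*O)*O = -3 + 2*O**2)
sqrt(S(-12, 4) + r(-10)) = sqrt(8 + (-3 + 2*(-10)**2)) = sqrt(8 + (-3 + 2*100)) = sqrt(8 + (-3 + 200)) = sqrt(8 + 197) = sqrt(205)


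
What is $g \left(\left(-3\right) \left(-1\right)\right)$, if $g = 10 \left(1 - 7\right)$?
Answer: $-180$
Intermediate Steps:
$g = -60$ ($g = 10 \left(-6\right) = -60$)
$g \left(\left(-3\right) \left(-1\right)\right) = - 60 \left(\left(-3\right) \left(-1\right)\right) = \left(-60\right) 3 = -180$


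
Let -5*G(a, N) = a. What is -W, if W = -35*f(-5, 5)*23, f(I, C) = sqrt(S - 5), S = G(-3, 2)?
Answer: 161*I*sqrt(110) ≈ 1688.6*I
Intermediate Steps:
G(a, N) = -a/5
S = 3/5 (S = -1/5*(-3) = 3/5 ≈ 0.60000)
f(I, C) = I*sqrt(110)/5 (f(I, C) = sqrt(3/5 - 5) = sqrt(-22/5) = I*sqrt(110)/5)
W = -161*I*sqrt(110) (W = -7*I*sqrt(110)*23 = -161*I*sqrt(110) ≈ -1688.6*I)
-W = -(-161)*I*sqrt(110) = 161*I*sqrt(110)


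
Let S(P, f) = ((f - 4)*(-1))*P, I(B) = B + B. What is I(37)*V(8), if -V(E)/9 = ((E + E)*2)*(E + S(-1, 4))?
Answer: -170496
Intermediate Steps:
I(B) = 2*B
S(P, f) = P*(4 - f) (S(P, f) = ((-4 + f)*(-1))*P = (4 - f)*P = P*(4 - f))
V(E) = -36*E**2 (V(E) = -9*(E + E)*2*(E - (4 - 1*4)) = -9*(2*E)*2*(E - (4 - 4)) = -9*4*E*(E - 1*0) = -9*4*E*(E + 0) = -9*4*E*E = -36*E**2)
I(37)*V(8) = (2*37)*(-36*8**2) = 74*(-36*64) = 74*(-2304) = -170496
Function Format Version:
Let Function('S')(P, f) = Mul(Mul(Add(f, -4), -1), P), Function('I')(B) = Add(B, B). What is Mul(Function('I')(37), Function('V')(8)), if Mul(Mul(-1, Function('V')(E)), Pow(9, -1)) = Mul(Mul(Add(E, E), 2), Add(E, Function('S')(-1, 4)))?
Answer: -170496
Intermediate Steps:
Function('I')(B) = Mul(2, B)
Function('S')(P, f) = Mul(P, Add(4, Mul(-1, f))) (Function('S')(P, f) = Mul(Mul(Add(-4, f), -1), P) = Mul(Add(4, Mul(-1, f)), P) = Mul(P, Add(4, Mul(-1, f))))
Function('V')(E) = Mul(-36, Pow(E, 2)) (Function('V')(E) = Mul(-9, Mul(Mul(Add(E, E), 2), Add(E, Mul(-1, Add(4, Mul(-1, 4)))))) = Mul(-9, Mul(Mul(Mul(2, E), 2), Add(E, Mul(-1, Add(4, -4))))) = Mul(-9, Mul(Mul(4, E), Add(E, Mul(-1, 0)))) = Mul(-9, Mul(Mul(4, E), Add(E, 0))) = Mul(-9, Mul(Mul(4, E), E)) = Mul(-9, Mul(4, Pow(E, 2))) = Mul(-36, Pow(E, 2)))
Mul(Function('I')(37), Function('V')(8)) = Mul(Mul(2, 37), Mul(-36, Pow(8, 2))) = Mul(74, Mul(-36, 64)) = Mul(74, -2304) = -170496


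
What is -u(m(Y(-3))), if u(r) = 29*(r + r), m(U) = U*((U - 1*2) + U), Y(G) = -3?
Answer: -1392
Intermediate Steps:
m(U) = U*(-2 + 2*U) (m(U) = U*((U - 2) + U) = U*((-2 + U) + U) = U*(-2 + 2*U))
u(r) = 58*r (u(r) = 29*(2*r) = 58*r)
-u(m(Y(-3))) = -58*2*(-3)*(-1 - 3) = -58*2*(-3)*(-4) = -58*24 = -1*1392 = -1392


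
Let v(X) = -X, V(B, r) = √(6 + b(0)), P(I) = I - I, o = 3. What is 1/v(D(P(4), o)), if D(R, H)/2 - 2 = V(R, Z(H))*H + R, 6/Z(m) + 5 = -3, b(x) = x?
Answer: 1/50 - 3*√6/100 ≈ -0.053485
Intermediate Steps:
Z(m) = -¾ (Z(m) = 6/(-5 - 3) = 6/(-8) = 6*(-⅛) = -¾)
P(I) = 0
V(B, r) = √6 (V(B, r) = √(6 + 0) = √6)
D(R, H) = 4 + 2*R + 2*H*√6 (D(R, H) = 4 + 2*(√6*H + R) = 4 + 2*(H*√6 + R) = 4 + 2*(R + H*√6) = 4 + (2*R + 2*H*√6) = 4 + 2*R + 2*H*√6)
1/v(D(P(4), o)) = 1/(-(4 + 2*0 + 2*3*√6)) = 1/(-(4 + 0 + 6*√6)) = 1/(-(4 + 6*√6)) = 1/(-4 - 6*√6)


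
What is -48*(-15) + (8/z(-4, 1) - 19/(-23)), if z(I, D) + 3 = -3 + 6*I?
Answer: 248593/345 ≈ 720.56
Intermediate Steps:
z(I, D) = -6 + 6*I (z(I, D) = -3 + (-3 + 6*I) = -6 + 6*I)
-48*(-15) + (8/z(-4, 1) - 19/(-23)) = -48*(-15) + (8/(-6 + 6*(-4)) - 19/(-23)) = 720 + (8/(-6 - 24) - 19*(-1/23)) = 720 + (8/(-30) + 19/23) = 720 + (8*(-1/30) + 19/23) = 720 + (-4/15 + 19/23) = 720 + 193/345 = 248593/345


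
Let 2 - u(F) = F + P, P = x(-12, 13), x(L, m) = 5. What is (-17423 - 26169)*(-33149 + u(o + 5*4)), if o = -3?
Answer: 1445903048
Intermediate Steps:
P = 5
u(F) = -3 - F (u(F) = 2 - (F + 5) = 2 - (5 + F) = 2 + (-5 - F) = -3 - F)
(-17423 - 26169)*(-33149 + u(o + 5*4)) = (-17423 - 26169)*(-33149 + (-3 - (-3 + 5*4))) = -43592*(-33149 + (-3 - (-3 + 20))) = -43592*(-33149 + (-3 - 1*17)) = -43592*(-33149 + (-3 - 17)) = -43592*(-33149 - 20) = -43592*(-33169) = 1445903048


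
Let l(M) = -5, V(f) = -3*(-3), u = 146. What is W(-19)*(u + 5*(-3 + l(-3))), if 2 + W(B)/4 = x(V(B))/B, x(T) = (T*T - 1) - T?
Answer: -46216/19 ≈ -2432.4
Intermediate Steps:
V(f) = 9
x(T) = -1 + T² - T (x(T) = (T² - 1) - T = (-1 + T²) - T = -1 + T² - T)
W(B) = -8 + 284/B (W(B) = -8 + 4*((-1 + 9² - 1*9)/B) = -8 + 4*((-1 + 81 - 9)/B) = -8 + 4*(71/B) = -8 + 284/B)
W(-19)*(u + 5*(-3 + l(-3))) = (-8 + 284/(-19))*(146 + 5*(-3 - 5)) = (-8 + 284*(-1/19))*(146 + 5*(-8)) = (-8 - 284/19)*(146 - 40) = -436/19*106 = -46216/19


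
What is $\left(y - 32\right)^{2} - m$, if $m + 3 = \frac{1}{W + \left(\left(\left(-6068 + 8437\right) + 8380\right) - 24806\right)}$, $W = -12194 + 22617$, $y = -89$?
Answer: $\frac{53216297}{3634} \approx 14644.0$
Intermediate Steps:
$W = 10423$
$m = - \frac{10903}{3634}$ ($m = -3 + \frac{1}{10423 + \left(\left(\left(-6068 + 8437\right) + 8380\right) - 24806\right)} = -3 + \frac{1}{10423 + \left(\left(2369 + 8380\right) - 24806\right)} = -3 + \frac{1}{10423 + \left(10749 - 24806\right)} = -3 + \frac{1}{10423 - 14057} = -3 + \frac{1}{-3634} = -3 - \frac{1}{3634} = - \frac{10903}{3634} \approx -3.0003$)
$\left(y - 32\right)^{2} - m = \left(-89 - 32\right)^{2} - - \frac{10903}{3634} = \left(-121\right)^{2} + \frac{10903}{3634} = 14641 + \frac{10903}{3634} = \frac{53216297}{3634}$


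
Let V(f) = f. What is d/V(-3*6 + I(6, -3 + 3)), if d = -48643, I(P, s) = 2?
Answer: 48643/16 ≈ 3040.2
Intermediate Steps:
d/V(-3*6 + I(6, -3 + 3)) = -48643/(-3*6 + 2) = -48643/(-18 + 2) = -48643/(-16) = -48643*(-1/16) = 48643/16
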